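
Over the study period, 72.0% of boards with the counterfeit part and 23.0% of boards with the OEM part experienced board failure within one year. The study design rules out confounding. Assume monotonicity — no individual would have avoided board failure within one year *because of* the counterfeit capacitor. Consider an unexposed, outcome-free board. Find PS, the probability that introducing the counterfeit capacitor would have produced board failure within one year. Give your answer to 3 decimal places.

p₁ = 0.72, p₀ = 0.23.
Under exogeneity and monotonicity, PS = (p₁ − p₀) / (1 − p₀).
PS = (0.72 − 0.23) / (1 − 0.23) = 0.49 / 0.77 ≈ 0.6364

PS ≈ 0.636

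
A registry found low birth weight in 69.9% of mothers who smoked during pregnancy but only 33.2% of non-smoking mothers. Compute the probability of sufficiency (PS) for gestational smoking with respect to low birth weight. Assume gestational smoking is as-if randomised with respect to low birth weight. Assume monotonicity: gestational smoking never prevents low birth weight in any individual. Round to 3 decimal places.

PS ≈ 0.549

p₁ = 0.699, p₀ = 0.332.
Under exogeneity and monotonicity, PS = (p₁ − p₀) / (1 − p₀).
PS = (0.699 − 0.332) / (1 − 0.332) = 0.367 / 0.668 ≈ 0.5494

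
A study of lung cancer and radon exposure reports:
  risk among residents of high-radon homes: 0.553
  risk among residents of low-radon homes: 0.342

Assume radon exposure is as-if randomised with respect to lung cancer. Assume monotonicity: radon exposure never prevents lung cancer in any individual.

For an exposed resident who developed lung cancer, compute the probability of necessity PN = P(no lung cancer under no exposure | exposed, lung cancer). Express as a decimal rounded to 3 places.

Let p₁ = 0.553, p₀ = 0.342.
Under exogeneity and monotonicity, PN = (p₁ − p₀) / p₁.
PN = (0.553 − 0.342) / 0.553 = 0.211 / 0.553 ≈ 0.3816

PN ≈ 0.382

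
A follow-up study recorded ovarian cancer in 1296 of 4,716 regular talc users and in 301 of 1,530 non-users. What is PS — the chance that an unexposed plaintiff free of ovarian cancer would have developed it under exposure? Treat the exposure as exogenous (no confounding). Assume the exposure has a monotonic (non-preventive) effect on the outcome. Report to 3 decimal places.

p₁ = P(outcome | exposed) = 1296/4716 = 0.27481
p₀ = P(outcome | unexposed) = 301/1530 = 0.19673
Under exogeneity and monotonicity, PS = (p₁ − p₀) / (1 − p₀).
PS = (0.27481 − 0.19673) / (1 − 0.19673) = 0.078077 / 0.80327 ≈ 0.0972

PS ≈ 0.097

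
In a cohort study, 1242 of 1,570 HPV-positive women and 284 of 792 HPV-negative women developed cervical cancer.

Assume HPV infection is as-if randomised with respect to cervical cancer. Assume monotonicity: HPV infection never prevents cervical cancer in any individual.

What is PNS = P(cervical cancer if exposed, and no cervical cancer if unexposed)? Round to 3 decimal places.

p₁ = P(outcome | exposed) = 1242/1570 = 0.79108
p₀ = P(outcome | unexposed) = 284/792 = 0.35859
Under exogeneity and monotonicity, PNS = p₁ − p₀.
PNS = 0.79108 − 0.35859 = 0.4325

PNS ≈ 0.432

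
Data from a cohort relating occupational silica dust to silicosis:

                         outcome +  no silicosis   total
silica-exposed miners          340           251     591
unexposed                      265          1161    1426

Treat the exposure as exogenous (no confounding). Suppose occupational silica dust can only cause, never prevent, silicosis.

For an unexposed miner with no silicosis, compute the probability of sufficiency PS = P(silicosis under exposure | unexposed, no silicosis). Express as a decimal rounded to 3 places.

PS ≈ 0.478

p₁ = P(outcome | exposed) = 340/591 = 0.5753
p₀ = P(outcome | unexposed) = 265/1426 = 0.18583
Under exogeneity and monotonicity, PS = (p₁ − p₀)/(1 − p₀).
PS = (0.5753 − 0.18583) / 0.81417 ≈ 0.4784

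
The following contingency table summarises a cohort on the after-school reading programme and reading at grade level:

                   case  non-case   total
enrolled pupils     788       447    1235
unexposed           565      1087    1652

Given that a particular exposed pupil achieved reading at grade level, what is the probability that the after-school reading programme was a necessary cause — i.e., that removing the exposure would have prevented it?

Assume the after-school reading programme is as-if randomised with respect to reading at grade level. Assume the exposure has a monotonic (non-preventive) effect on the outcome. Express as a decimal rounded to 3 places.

PN ≈ 0.464

p₁ = P(outcome | exposed) = 788/1235 = 0.63806
p₀ = P(outcome | unexposed) = 565/1652 = 0.34201
Under exogeneity and monotonicity, PN = (p₁ − p₀)/p₁.
PN = (0.63806 − 0.34201) / 0.63806 ≈ 0.4640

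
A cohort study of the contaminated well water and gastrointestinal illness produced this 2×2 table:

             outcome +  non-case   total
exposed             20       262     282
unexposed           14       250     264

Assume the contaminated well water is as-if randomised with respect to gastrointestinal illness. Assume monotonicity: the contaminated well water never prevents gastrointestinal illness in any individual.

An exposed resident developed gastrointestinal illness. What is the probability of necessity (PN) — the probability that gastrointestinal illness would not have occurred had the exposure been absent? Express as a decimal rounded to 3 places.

p₁ = P(outcome | exposed) = 20/282 = 0.070922
p₀ = P(outcome | unexposed) = 14/264 = 0.05303
Under exogeneity and monotonicity, PN = (p₁ − p₀)/p₁.
PN = (0.070922 − 0.05303) / 0.070922 ≈ 0.2523

PN ≈ 0.252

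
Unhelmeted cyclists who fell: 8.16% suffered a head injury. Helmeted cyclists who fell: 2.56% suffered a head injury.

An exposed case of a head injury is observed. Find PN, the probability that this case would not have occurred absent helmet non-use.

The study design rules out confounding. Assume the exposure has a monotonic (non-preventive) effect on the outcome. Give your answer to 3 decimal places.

p₁ = 0.0816, p₀ = 0.0256.
Under exogeneity and monotonicity, PN = (p₁ − p₀) / p₁.
PN = (0.0816 − 0.0256) / 0.0816 = 0.056 / 0.0816 ≈ 0.6863

PN ≈ 0.686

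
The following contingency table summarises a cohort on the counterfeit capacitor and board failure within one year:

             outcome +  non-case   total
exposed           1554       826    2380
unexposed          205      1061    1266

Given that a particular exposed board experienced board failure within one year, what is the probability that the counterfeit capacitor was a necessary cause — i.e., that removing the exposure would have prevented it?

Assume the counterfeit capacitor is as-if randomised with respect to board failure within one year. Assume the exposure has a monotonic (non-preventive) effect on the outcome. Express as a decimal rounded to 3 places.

PN ≈ 0.752

p₁ = P(outcome | exposed) = 1554/2380 = 0.65294
p₀ = P(outcome | unexposed) = 205/1266 = 0.16193
Under exogeneity and monotonicity, PN = (p₁ − p₀) / p₁.
PN = (0.65294 − 0.16193) / 0.65294 = 0.49101 / 0.65294 ≈ 0.7520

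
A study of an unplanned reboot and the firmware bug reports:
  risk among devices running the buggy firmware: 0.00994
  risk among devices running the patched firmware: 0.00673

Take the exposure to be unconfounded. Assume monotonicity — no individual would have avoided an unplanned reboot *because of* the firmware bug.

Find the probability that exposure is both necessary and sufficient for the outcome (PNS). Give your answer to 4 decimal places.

Let p₁ = 0.00994, p₀ = 0.00673.
Under exogeneity and monotonicity, PNS = p₁ − p₀.
PNS = 0.00994 − 0.00673 = 0.00321

PNS ≈ 0.0032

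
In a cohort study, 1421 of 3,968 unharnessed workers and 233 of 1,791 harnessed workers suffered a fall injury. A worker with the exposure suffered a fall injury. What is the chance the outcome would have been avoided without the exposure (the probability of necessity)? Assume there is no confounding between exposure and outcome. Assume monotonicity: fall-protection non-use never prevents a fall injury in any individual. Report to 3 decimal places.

PN ≈ 0.637

p₁ = P(outcome | exposed) = 1421/3968 = 0.35811
p₀ = P(outcome | unexposed) = 233/1791 = 0.13009
Under exogeneity and monotonicity, PN = (p₁ − p₀) / p₁.
PN = (0.35811 − 0.13009) / 0.35811 = 0.22802 / 0.35811 ≈ 0.6367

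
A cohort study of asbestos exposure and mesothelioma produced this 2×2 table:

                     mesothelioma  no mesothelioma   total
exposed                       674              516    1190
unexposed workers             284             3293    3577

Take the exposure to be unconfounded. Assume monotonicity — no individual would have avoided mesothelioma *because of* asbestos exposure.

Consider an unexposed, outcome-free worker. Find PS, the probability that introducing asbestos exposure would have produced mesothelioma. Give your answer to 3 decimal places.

p₁ = P(outcome | exposed) = 674/1190 = 0.56639
p₀ = P(outcome | unexposed) = 284/3577 = 0.079396
Under exogeneity and monotonicity, PS = (p₁ − p₀)/(1 − p₀).
PS = (0.56639 − 0.079396) / 0.9206 ≈ 0.5290

PS ≈ 0.529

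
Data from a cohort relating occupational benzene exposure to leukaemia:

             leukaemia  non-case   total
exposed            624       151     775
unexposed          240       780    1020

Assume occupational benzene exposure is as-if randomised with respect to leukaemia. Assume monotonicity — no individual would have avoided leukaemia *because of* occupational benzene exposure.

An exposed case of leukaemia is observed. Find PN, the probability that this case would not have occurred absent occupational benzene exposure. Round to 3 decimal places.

p₁ = P(outcome | exposed) = 624/775 = 0.80516
p₀ = P(outcome | unexposed) = 240/1020 = 0.23529
Under exogeneity and monotonicity, PN = (p₁ − p₀)/p₁.
PN = (0.80516 − 0.23529) / 0.80516 ≈ 0.7078

PN ≈ 0.708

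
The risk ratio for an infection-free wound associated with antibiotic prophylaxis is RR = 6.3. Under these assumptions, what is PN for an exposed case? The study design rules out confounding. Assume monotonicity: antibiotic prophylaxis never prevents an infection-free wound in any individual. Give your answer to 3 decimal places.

PN ≈ 0.841

Under exogeneity and monotonicity, PN = (RR − 1) / RR = 1 − 1/RR.
PN = (6.3 − 1) / 6.3 = 5.3 / 6.3 ≈ 0.8413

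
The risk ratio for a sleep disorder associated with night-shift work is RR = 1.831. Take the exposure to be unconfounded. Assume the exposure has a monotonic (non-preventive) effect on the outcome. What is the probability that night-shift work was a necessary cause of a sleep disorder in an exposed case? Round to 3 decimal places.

Under exogeneity and monotonicity, PN = (RR − 1) / RR = 1 − 1/RR.
PN = (1.831 − 1) / 1.831 = 0.831 / 1.831 ≈ 0.4539

PN ≈ 0.454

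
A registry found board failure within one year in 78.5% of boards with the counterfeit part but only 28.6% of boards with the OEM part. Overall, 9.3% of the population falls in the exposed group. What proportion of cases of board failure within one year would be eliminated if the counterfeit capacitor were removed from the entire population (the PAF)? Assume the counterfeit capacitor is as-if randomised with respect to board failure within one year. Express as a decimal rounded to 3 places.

PAF ≈ 0.140

p₁ = 0.785, p₀ = 0.286.
Overall risk P(Y=1) = π·p₁ + (1−π)·p₀ = 0.093×0.785 + 0.907×0.286 = 0.33241.
Under exogeneity, PAF = [P(Y=1) − p₀] / P(Y=1).
PAF = (0.33241 − 0.286) / 0.33241 ≈ 0.1396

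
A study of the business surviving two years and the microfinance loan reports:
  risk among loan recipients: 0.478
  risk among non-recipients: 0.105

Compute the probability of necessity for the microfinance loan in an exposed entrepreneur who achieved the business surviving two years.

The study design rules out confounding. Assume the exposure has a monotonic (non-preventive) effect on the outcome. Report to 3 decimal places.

PN ≈ 0.780

Let p₁ = 0.478, p₀ = 0.105.
Under exogeneity and monotonicity, PN = (p₁ − p₀) / p₁.
PN = (0.478 − 0.105) / 0.478 = 0.373 / 0.478 ≈ 0.7803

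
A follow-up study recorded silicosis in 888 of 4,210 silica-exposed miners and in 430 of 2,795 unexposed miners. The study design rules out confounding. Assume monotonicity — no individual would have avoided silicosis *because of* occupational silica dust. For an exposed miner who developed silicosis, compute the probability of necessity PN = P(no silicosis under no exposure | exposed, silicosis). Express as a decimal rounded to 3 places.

p₁ = P(outcome | exposed) = 888/4210 = 0.21093
p₀ = P(outcome | unexposed) = 430/2795 = 0.15385
Under exogeneity and monotonicity, PN = (p₁ − p₀) / p₁.
PN = (0.21093 − 0.15385) / 0.21093 = 0.05708 / 0.21093 ≈ 0.2706

PN ≈ 0.271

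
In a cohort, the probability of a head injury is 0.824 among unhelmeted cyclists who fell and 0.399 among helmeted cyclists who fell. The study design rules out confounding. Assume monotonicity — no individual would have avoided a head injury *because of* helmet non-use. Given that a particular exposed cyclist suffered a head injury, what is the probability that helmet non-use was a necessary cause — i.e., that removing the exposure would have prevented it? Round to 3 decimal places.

Let p₁ = 0.824, p₀ = 0.399.
Under exogeneity and monotonicity, PN = (p₁ − p₀) / p₁.
PN = (0.824 − 0.399) / 0.824 = 0.425 / 0.824 ≈ 0.5158

PN ≈ 0.516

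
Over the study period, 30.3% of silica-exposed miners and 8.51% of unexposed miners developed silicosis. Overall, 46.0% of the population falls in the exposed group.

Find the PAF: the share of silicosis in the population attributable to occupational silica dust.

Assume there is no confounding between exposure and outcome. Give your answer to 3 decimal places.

PAF ≈ 0.541

p₁ = 0.303, p₀ = 0.0851.
Overall risk P(Y=1) = π·p₁ + (1−π)·p₀ = 0.46×0.303 + 0.54×0.0851 = 0.18533.
Under exogeneity, PAF = [P(Y=1) − p₀] / P(Y=1).
PAF = (0.18533 − 0.0851) / 0.18533 ≈ 0.5408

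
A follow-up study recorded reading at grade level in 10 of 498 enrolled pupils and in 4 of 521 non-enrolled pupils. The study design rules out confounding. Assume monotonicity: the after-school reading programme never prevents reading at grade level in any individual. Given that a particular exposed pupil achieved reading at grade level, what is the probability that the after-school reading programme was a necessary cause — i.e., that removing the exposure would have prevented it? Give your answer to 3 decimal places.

PN ≈ 0.618

p₁ = P(outcome | exposed) = 10/498 = 0.02008
p₀ = P(outcome | unexposed) = 4/521 = 0.0076775
Under exogeneity and monotonicity, PN = (p₁ − p₀) / p₁.
PN = (0.02008 − 0.0076775) / 0.02008 = 0.012403 / 0.02008 ≈ 0.6177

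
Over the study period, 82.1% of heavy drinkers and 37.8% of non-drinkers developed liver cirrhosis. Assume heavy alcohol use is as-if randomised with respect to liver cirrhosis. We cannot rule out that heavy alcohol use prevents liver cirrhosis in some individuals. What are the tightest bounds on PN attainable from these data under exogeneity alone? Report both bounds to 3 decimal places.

0.540 ≤ PN ≤ 0.758

p₁ = 0.821, p₀ = 0.378.
Under exogeneity alone the bounds on PN are max{0,(p₁−p₀)/p₁} ≤ PN ≤ min{1,(1−p₀)/p₁}.
  lower = (p₁ − p₀)/p₁ = 0.443 / 0.821 ≈ 0.5396
  upper = min{1, (1 − p₀)/p₁} = 0.622 / 0.821 ≈ 0.7576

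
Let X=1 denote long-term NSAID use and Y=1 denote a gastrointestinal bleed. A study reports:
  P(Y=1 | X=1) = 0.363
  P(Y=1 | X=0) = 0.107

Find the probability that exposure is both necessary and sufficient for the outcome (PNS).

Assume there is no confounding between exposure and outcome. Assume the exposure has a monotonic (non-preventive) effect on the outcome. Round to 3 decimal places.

Let p₁ = 0.363, p₀ = 0.107.
Under exogeneity and monotonicity, PNS = p₁ − p₀.
PNS = 0.363 − 0.107 = 0.256

PNS ≈ 0.256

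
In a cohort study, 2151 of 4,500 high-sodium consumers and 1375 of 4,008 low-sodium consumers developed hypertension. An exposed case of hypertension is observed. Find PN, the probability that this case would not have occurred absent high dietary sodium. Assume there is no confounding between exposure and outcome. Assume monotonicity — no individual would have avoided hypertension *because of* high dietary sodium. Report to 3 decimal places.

PN ≈ 0.282

p₁ = P(outcome | exposed) = 2151/4500 = 0.478
p₀ = P(outcome | unexposed) = 1375/4008 = 0.34306
Under exogeneity and monotonicity, PN = (p₁ − p₀) / p₁.
PN = (0.478 − 0.34306) / 0.478 = 0.13494 / 0.478 ≈ 0.2823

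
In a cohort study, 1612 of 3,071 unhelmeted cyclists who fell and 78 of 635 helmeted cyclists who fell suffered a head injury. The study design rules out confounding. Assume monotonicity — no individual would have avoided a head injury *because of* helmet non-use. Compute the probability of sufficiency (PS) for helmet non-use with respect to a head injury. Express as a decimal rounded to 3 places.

PS ≈ 0.458

p₁ = P(outcome | exposed) = 1612/3071 = 0.52491
p₀ = P(outcome | unexposed) = 78/635 = 0.12283
Under exogeneity and monotonicity, PS = (p₁ − p₀) / (1 − p₀).
PS = (0.52491 − 0.12283) / (1 − 0.12283) = 0.40208 / 0.87717 ≈ 0.4584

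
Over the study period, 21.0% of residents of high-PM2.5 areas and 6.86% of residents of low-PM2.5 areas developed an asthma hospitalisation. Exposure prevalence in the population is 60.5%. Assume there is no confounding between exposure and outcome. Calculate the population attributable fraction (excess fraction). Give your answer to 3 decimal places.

p₁ = 0.21, p₀ = 0.0686.
Overall risk P(Y=1) = π·p₁ + (1−π)·p₀ = 0.605×0.21 + 0.395×0.0686 = 0.15415.
Under exogeneity, PAF = [P(Y=1) − p₀] / P(Y=1).
PAF = (0.15415 − 0.0686) / 0.15415 ≈ 0.5550

PAF ≈ 0.555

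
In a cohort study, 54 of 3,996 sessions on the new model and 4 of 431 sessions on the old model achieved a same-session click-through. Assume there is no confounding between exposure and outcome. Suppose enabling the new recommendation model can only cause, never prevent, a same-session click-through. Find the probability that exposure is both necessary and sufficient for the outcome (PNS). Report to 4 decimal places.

p₁ = P(outcome | exposed) = 54/3996 = 0.013514
p₀ = P(outcome | unexposed) = 4/431 = 0.0092807
Under exogeneity and monotonicity, PNS = p₁ − p₀.
PNS = 0.013514 − 0.0092807 = 0.0042328

PNS ≈ 0.0042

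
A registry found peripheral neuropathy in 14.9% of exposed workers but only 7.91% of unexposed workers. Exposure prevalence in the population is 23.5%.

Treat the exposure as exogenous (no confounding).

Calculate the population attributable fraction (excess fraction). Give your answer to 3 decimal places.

PAF ≈ 0.172

p₁ = 0.149, p₀ = 0.0791.
Overall risk P(Y=1) = π·p₁ + (1−π)·p₀ = 0.235×0.149 + 0.765×0.0791 = 0.095527.
Under exogeneity, PAF = [P(Y=1) − p₀] / P(Y=1).
PAF = (0.095527 − 0.0791) / 0.095527 ≈ 0.1720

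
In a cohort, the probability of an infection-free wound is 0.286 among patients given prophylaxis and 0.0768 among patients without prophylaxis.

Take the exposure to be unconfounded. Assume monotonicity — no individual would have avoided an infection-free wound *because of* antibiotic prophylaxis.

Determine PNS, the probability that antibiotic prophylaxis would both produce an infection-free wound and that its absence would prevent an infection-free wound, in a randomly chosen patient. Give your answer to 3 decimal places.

Let p₁ = 0.286, p₀ = 0.0768.
Under exogeneity and monotonicity, PNS = p₁ − p₀.
PNS = 0.286 − 0.0768 = 0.2092

PNS ≈ 0.209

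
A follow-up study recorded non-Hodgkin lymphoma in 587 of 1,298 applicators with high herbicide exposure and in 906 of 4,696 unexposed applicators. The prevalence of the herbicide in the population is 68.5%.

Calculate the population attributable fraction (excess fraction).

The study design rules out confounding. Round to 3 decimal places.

PAF ≈ 0.479

p₁ = P(outcome | exposed) = 587/1298 = 0.45223
p₀ = P(outcome | unexposed) = 906/4696 = 0.19293
Overall risk P(Y=1) = π·p₁ + (1−π)·p₀ = 0.685×0.45223 + 0.315×0.19293 = 0.37055.
Under exogeneity, PAF = [P(Y=1) − p₀] / P(Y=1).
PAF = (0.37055 − 0.19293) / 0.37055 ≈ 0.4793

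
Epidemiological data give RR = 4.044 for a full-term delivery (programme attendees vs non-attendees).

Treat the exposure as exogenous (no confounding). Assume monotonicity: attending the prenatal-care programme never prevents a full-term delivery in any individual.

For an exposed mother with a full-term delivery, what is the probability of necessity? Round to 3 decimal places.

Under exogeneity and monotonicity, PN = (RR − 1) / RR = 1 − 1/RR.
PN = (4.044 − 1) / 4.044 = 3.044 / 4.044 ≈ 0.7527

PN ≈ 0.753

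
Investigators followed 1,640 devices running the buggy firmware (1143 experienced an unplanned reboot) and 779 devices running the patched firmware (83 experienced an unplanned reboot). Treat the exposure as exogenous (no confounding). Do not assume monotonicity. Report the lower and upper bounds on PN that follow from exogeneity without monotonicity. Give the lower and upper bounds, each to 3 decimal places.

0.847 ≤ PN ≤ 1.000

p₁ = P(outcome | exposed) = 1143/1640 = 0.69695
p₀ = P(outcome | unexposed) = 83/779 = 0.10655
Under exogeneity alone the bounds on PN are max{0,(p₁−p₀)/p₁} ≤ PN ≤ min{1,(1−p₀)/p₁}.
  lower = (p₁ − p₀)/p₁ = 0.5904 / 0.69695 ≈ 0.8471
  upper = min{1, (1 − p₀)/p₁} = 0.89345 / 0.69695 ≈ 1.2819 → capped at 1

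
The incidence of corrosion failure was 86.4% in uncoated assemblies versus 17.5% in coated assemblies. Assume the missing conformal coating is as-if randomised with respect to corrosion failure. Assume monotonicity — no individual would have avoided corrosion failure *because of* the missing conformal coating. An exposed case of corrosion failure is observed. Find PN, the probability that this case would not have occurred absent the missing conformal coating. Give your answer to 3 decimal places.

PN ≈ 0.797

p₁ = 0.864, p₀ = 0.175.
Under exogeneity and monotonicity, PN = (p₁ − p₀) / p₁.
PN = (0.864 − 0.175) / 0.864 = 0.689 / 0.864 ≈ 0.7975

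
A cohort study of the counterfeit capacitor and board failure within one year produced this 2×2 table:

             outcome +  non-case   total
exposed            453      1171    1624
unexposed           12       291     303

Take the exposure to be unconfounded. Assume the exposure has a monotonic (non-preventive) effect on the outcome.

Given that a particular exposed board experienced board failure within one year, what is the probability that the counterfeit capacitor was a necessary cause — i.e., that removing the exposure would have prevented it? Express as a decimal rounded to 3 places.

p₁ = P(outcome | exposed) = 453/1624 = 0.27894
p₀ = P(outcome | unexposed) = 12/303 = 0.039604
Under exogeneity and monotonicity, PN = (p₁ − p₀) / p₁.
PN = (0.27894 − 0.039604) / 0.27894 = 0.23934 / 0.27894 ≈ 0.8580

PN ≈ 0.858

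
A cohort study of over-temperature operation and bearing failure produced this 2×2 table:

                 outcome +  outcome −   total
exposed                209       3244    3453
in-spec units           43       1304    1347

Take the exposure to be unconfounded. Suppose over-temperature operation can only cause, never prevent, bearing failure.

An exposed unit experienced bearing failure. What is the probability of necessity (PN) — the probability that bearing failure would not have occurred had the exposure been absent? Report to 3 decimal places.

PN ≈ 0.473

p₁ = P(outcome | exposed) = 209/3453 = 0.060527
p₀ = P(outcome | unexposed) = 43/1347 = 0.031923
Under exogeneity and monotonicity, PN = (p₁ − p₀) / p₁.
PN = (0.060527 − 0.031923) / 0.060527 = 0.028604 / 0.060527 ≈ 0.4726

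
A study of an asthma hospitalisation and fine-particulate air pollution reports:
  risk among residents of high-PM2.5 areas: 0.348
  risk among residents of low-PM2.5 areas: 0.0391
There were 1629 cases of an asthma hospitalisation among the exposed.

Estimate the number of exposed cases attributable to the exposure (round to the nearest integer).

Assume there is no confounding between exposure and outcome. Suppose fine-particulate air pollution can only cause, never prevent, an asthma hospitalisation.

Let p₁ = 0.348, p₀ = 0.0391.
PN = (p₁ − p₀)/p₁ = (0.348 − 0.0391) / 0.348 ≈ 0.88764.
Attributable cases ≈ PN × (exposed cases) = 0.88764 × 1629 ≈ 1445.97.

about 1446 cases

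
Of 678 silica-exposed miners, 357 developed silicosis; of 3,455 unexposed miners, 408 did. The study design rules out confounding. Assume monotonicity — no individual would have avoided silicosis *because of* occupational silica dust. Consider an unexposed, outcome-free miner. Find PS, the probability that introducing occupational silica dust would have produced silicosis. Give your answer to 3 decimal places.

p₁ = P(outcome | exposed) = 357/678 = 0.52655
p₀ = P(outcome | unexposed) = 408/3455 = 0.11809
Under exogeneity and monotonicity, PS = (p₁ − p₀) / (1 − p₀).
PS = (0.52655 − 0.11809) / (1 − 0.11809) = 0.40846 / 0.88191 ≈ 0.4632

PS ≈ 0.463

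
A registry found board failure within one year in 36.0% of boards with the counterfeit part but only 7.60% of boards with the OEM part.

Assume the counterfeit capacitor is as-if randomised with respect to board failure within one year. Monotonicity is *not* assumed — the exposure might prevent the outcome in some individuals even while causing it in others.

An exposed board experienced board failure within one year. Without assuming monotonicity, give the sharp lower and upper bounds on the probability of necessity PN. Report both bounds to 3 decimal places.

p₁ = 0.36, p₀ = 0.076.
Under exogeneity alone the bounds on PN are max{0,(p₁−p₀)/p₁} ≤ PN ≤ min{1,(1−p₀)/p₁}.
  lower = (p₁ − p₀)/p₁ = 0.284 / 0.36 ≈ 0.7889
  upper = min{1, (1 − p₀)/p₁} = 0.924 / 0.36 ≈ 2.5667 → capped at 1

0.789 ≤ PN ≤ 1.000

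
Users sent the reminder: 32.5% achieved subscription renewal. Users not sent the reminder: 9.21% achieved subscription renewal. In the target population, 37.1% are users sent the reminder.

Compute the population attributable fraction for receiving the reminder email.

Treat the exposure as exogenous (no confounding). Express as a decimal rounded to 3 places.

PAF ≈ 0.484

p₁ = 0.325, p₀ = 0.0921.
Overall risk P(Y=1) = π·p₁ + (1−π)·p₀ = 0.371×0.325 + 0.629×0.0921 = 0.17851.
Under exogeneity, PAF = [P(Y=1) − p₀] / P(Y=1).
PAF = (0.17851 − 0.0921) / 0.17851 ≈ 0.4841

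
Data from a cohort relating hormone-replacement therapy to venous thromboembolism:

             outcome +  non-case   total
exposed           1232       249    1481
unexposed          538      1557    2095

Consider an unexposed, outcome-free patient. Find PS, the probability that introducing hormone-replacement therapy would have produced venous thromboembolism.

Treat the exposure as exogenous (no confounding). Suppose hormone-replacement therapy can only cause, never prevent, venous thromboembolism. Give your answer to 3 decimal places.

PS ≈ 0.774

p₁ = P(outcome | exposed) = 1232/1481 = 0.83187
p₀ = P(outcome | unexposed) = 538/2095 = 0.2568
Under exogeneity and monotonicity, PS = (p₁ − p₀) / (1 − p₀).
PS = (0.83187 − 0.2568) / (1 − 0.2568) = 0.57507 / 0.7432 ≈ 0.7738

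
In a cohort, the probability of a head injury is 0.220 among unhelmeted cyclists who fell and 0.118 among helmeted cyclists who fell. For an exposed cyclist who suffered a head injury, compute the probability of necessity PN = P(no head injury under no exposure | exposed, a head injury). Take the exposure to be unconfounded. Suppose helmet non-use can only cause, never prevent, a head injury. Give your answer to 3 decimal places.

PN ≈ 0.464

Let p₁ = 0.22, p₀ = 0.118.
Under exogeneity and monotonicity, PN = (p₁ − p₀) / p₁.
PN = (0.22 − 0.118) / 0.22 = 0.102 / 0.22 ≈ 0.4636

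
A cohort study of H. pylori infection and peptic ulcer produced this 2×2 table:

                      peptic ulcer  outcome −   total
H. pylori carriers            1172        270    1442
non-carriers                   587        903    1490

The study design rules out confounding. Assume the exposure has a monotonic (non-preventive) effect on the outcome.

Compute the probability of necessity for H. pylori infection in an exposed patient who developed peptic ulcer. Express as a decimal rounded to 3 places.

p₁ = P(outcome | exposed) = 1172/1442 = 0.81276
p₀ = P(outcome | unexposed) = 587/1490 = 0.39396
Under exogeneity and monotonicity, PN = (p₁ − p₀)/p₁.
PN = (0.81276 − 0.39396) / 0.81276 ≈ 0.5153

PN ≈ 0.515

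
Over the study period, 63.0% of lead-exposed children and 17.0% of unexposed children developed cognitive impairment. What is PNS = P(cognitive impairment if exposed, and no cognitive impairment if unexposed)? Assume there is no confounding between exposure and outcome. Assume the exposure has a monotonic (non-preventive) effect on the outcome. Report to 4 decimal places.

PNS ≈ 0.4600

p₁ = 0.63, p₀ = 0.17.
Under exogeneity and monotonicity, PNS = p₁ − p₀.
PNS = 0.63 − 0.17 = 0.46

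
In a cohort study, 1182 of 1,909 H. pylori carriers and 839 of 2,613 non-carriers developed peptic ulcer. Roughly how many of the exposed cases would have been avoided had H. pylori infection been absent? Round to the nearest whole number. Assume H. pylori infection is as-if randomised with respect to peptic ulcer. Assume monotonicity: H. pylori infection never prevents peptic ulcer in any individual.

p₁ = P(outcome | exposed) = 1182/1909 = 0.61917
p₀ = P(outcome | unexposed) = 839/2613 = 0.32109
PN = (p₁ − p₀)/p₁ = (0.61917 − 0.32109) / 0.61917 ≈ 0.48143.
Attributable cases ≈ PN × (exposed cases) = 0.48143 × 1182 ≈ 569.05.

about 569 cases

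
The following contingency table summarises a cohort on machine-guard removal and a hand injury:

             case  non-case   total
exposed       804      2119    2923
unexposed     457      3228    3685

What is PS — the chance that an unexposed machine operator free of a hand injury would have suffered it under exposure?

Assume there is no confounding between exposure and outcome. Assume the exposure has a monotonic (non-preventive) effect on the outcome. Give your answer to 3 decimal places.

PS ≈ 0.172

p₁ = P(outcome | exposed) = 804/2923 = 0.27506
p₀ = P(outcome | unexposed) = 457/3685 = 0.12402
Under exogeneity and monotonicity, PS = (p₁ − p₀)/(1 − p₀).
PS = (0.27506 − 0.12402) / 0.87598 ≈ 0.1724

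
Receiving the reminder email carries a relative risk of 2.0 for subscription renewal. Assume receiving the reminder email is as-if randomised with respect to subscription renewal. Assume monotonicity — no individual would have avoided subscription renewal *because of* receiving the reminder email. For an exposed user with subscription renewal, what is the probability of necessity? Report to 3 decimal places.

Under exogeneity and monotonicity, PN = (RR − 1) / RR = 1 − 1/RR.
PN = (2.0 − 1) / 2.0 = 1 / 2.0 ≈ 0.5000

PN ≈ 0.500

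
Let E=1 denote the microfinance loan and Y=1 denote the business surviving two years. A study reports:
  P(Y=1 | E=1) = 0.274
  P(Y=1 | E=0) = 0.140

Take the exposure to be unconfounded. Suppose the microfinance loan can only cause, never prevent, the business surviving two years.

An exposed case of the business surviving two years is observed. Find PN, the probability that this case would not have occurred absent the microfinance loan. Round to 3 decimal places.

PN ≈ 0.489

Let p₁ = 0.274, p₀ = 0.14.
Under exogeneity and monotonicity, PN = (p₁ − p₀) / p₁.
PN = (0.274 − 0.14) / 0.274 = 0.134 / 0.274 ≈ 0.4891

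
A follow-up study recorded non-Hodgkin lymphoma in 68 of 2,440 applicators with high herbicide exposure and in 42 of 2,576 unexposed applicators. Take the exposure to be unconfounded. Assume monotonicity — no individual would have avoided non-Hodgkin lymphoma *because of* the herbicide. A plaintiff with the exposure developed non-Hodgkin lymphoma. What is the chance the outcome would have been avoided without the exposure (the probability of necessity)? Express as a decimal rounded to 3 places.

p₁ = P(outcome | exposed) = 68/2440 = 0.027869
p₀ = P(outcome | unexposed) = 42/2576 = 0.016304
Under exogeneity and monotonicity, PN = (p₁ − p₀) / p₁.
PN = (0.027869 − 0.016304) / 0.027869 = 0.011565 / 0.027869 ≈ 0.4150

PN ≈ 0.415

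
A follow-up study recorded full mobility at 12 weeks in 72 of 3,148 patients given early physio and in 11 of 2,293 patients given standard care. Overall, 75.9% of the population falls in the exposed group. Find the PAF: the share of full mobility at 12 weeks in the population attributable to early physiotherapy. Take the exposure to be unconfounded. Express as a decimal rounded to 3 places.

PAF ≈ 0.741

p₁ = P(outcome | exposed) = 72/3148 = 0.022872
p₀ = P(outcome | unexposed) = 11/2293 = 0.0047972
Overall risk P(Y=1) = π·p₁ + (1−π)·p₀ = 0.759×0.022872 + 0.241×0.0047972 = 0.018516.
Under exogeneity, PAF = [P(Y=1) − p₀] / P(Y=1).
PAF = (0.018516 − 0.0047972) / 0.018516 ≈ 0.7409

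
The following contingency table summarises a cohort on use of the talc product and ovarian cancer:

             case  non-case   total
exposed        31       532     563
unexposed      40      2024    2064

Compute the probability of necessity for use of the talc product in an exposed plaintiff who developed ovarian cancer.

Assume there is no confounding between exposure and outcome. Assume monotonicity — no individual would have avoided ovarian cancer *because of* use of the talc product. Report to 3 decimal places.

p₁ = P(outcome | exposed) = 31/563 = 0.055062
p₀ = P(outcome | unexposed) = 40/2064 = 0.01938
Under exogeneity and monotonicity, PN = (p₁ − p₀) / p₁.
PN = (0.055062 − 0.01938) / 0.055062 = 0.035682 / 0.055062 ≈ 0.6480

PN ≈ 0.648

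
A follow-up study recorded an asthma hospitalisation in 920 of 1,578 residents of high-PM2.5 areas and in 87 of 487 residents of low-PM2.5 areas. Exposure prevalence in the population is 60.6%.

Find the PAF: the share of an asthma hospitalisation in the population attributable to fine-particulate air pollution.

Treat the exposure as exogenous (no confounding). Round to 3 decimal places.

PAF ≈ 0.578

p₁ = P(outcome | exposed) = 920/1578 = 0.58302
p₀ = P(outcome | unexposed) = 87/487 = 0.17864
Overall risk P(Y=1) = π·p₁ + (1−π)·p₀ = 0.606×0.58302 + 0.394×0.17864 = 0.42369.
Under exogeneity, PAF = [P(Y=1) − p₀] / P(Y=1).
PAF = (0.42369 − 0.17864) / 0.42369 ≈ 0.5784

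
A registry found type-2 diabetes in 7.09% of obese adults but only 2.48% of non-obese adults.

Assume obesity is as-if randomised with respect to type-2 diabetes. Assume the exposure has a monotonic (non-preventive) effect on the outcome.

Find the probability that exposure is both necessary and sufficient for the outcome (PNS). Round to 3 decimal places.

PNS ≈ 0.046

p₁ = 0.0709, p₀ = 0.0248.
Under exogeneity and monotonicity, PNS = p₁ − p₀.
PNS = 0.0709 − 0.0248 = 0.0461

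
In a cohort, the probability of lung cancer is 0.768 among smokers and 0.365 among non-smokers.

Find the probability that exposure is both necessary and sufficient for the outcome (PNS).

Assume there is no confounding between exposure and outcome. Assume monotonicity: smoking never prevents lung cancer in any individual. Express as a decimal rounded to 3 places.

Let p₁ = 0.768, p₀ = 0.365.
Under exogeneity and monotonicity, PNS = p₁ − p₀.
PNS = 0.768 − 0.365 = 0.403

PNS ≈ 0.403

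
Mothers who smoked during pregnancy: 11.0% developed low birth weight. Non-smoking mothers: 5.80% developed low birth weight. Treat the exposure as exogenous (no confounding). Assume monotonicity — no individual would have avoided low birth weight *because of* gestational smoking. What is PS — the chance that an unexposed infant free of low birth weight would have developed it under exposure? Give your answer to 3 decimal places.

p₁ = 0.11, p₀ = 0.058.
Under exogeneity and monotonicity, PS = (p₁ − p₀) / (1 − p₀).
PS = (0.11 − 0.058) / (1 − 0.058) = 0.052 / 0.942 ≈ 0.0552

PS ≈ 0.055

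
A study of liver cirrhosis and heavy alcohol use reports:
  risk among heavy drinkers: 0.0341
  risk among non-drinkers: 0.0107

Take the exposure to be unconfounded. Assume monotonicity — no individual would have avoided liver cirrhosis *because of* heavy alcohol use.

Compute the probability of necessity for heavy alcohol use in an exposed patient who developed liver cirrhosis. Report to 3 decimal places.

Let p₁ = 0.0341, p₀ = 0.0107.
Under exogeneity and monotonicity, PN = (p₁ − p₀) / p₁.
PN = (0.0341 − 0.0107) / 0.0341 = 0.0234 / 0.0341 ≈ 0.6862

PN ≈ 0.686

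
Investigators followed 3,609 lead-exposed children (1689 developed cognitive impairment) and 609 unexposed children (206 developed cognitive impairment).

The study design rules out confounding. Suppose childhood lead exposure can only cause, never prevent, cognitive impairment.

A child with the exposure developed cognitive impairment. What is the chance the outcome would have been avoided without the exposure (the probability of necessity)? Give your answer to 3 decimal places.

p₁ = P(outcome | exposed) = 1689/3609 = 0.468
p₀ = P(outcome | unexposed) = 206/609 = 0.33826
Under exogeneity and monotonicity, PN = (p₁ − p₀) / p₁.
PN = (0.468 − 0.33826) / 0.468 = 0.12974 / 0.468 ≈ 0.2772

PN ≈ 0.277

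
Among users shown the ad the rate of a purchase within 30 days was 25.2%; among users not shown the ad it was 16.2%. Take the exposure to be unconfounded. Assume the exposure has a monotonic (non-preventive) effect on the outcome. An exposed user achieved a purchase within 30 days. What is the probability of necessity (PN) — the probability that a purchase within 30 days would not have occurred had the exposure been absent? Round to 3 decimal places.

p₁ = 0.252, p₀ = 0.162.
Under exogeneity and monotonicity, PN = (p₁ − p₀) / p₁.
PN = (0.252 − 0.162) / 0.252 = 0.09 / 0.252 ≈ 0.3571

PN ≈ 0.357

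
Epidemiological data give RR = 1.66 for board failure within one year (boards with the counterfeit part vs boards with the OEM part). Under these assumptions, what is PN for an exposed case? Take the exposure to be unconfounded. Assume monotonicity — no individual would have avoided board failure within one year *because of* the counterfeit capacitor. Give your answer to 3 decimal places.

Under exogeneity and monotonicity, PN = (RR − 1) / RR = 1 − 1/RR.
PN = (1.66 − 1) / 1.66 = 0.66 / 1.66 ≈ 0.3976

PN ≈ 0.398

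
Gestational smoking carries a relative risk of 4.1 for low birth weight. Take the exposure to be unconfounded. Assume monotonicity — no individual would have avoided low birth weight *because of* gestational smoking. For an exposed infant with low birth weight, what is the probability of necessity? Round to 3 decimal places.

Under exogeneity and monotonicity, PN = (RR − 1) / RR = 1 − 1/RR.
PN = (4.1 − 1) / 4.1 = 3.1 / 4.1 ≈ 0.7561

PN ≈ 0.756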